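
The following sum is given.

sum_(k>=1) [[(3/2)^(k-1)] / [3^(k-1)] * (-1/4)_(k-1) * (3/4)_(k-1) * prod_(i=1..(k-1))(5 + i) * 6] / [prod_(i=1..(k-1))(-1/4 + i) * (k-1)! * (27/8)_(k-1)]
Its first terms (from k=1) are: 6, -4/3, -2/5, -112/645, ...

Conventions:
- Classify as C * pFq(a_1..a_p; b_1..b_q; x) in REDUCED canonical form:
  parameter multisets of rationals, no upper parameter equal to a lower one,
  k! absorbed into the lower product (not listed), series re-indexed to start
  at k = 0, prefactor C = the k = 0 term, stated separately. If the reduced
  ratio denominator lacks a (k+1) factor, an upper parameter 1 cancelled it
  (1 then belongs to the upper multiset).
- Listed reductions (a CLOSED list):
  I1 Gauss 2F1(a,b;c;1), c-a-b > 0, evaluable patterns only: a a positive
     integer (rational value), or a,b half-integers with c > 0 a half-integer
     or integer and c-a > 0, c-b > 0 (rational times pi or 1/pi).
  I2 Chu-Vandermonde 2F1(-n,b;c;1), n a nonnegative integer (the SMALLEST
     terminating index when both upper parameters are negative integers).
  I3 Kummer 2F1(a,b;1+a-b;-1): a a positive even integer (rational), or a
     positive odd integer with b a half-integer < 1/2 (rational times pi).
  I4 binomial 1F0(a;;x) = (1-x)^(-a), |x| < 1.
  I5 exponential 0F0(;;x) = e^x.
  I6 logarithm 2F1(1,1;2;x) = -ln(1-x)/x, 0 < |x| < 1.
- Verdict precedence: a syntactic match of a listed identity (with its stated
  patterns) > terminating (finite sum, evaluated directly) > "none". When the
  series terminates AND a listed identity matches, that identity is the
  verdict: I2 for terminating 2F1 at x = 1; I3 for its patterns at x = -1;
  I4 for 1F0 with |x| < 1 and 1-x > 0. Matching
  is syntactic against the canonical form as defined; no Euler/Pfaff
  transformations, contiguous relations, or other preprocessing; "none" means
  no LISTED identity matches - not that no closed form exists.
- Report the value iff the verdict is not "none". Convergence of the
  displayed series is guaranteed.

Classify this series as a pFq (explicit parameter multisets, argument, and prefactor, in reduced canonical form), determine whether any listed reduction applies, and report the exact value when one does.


At argument 1/2: a 2F1 with upper {-1/4, 6}, lower {27/8}, scaled by C = 6. Verdict: none - at argument 1/2 the multisets {-1/4, 6} ; {27/8} match no listed identity.

Structural cue: t_0 being 6, the two k-th powers (C = 6) combine into one argument.
Adjacent-term ratio: r(k) = (1/2) * (k-1/4) (k+6) / [(k+27/8) (k+1)] - rational in k, leading ratio (1/2); with t_0 = 6, classification follows.


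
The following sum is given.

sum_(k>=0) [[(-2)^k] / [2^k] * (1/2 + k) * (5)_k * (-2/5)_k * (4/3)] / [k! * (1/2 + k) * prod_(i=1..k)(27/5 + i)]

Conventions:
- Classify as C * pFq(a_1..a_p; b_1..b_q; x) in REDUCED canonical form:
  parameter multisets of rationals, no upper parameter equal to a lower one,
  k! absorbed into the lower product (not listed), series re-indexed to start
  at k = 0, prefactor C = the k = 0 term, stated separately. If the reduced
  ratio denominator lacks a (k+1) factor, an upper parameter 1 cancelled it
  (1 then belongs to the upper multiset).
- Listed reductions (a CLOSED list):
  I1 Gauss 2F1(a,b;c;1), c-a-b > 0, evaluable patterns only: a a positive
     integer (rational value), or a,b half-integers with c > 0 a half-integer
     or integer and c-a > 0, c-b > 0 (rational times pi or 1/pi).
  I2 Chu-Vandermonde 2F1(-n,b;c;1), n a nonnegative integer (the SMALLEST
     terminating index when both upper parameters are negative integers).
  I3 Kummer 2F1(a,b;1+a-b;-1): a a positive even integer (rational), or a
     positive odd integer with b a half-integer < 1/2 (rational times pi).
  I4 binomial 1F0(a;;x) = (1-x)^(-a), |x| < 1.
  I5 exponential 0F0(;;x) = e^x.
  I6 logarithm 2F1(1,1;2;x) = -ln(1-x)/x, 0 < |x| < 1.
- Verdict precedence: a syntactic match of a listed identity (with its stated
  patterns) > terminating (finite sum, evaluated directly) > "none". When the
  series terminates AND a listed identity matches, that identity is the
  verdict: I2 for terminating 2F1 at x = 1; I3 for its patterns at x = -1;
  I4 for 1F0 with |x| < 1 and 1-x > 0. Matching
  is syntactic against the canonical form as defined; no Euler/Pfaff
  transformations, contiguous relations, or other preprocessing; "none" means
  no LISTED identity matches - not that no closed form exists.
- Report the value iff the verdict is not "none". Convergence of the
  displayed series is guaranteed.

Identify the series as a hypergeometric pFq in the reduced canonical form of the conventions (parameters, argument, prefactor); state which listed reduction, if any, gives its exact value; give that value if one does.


At argument -1: a 2F1 with upper {-2/5, 5}, lower {32/5}, scaled by C = 4/3. Verdict: none. A 2F1 with upper {-2/5, 5} fits none of I1-I6 at x = -1; the sum runs forever.

First insight: with t_0 = 4/3, striking the common factor k + 1/2 reduces the term (C = 4/3, x = -1).
Term ratio: r(k) = (-1) * (k-2/5) (k+5) / [(k+32/5) (k+1)] ; factor over Q: parameters, x = (-1), and C = 4/3.


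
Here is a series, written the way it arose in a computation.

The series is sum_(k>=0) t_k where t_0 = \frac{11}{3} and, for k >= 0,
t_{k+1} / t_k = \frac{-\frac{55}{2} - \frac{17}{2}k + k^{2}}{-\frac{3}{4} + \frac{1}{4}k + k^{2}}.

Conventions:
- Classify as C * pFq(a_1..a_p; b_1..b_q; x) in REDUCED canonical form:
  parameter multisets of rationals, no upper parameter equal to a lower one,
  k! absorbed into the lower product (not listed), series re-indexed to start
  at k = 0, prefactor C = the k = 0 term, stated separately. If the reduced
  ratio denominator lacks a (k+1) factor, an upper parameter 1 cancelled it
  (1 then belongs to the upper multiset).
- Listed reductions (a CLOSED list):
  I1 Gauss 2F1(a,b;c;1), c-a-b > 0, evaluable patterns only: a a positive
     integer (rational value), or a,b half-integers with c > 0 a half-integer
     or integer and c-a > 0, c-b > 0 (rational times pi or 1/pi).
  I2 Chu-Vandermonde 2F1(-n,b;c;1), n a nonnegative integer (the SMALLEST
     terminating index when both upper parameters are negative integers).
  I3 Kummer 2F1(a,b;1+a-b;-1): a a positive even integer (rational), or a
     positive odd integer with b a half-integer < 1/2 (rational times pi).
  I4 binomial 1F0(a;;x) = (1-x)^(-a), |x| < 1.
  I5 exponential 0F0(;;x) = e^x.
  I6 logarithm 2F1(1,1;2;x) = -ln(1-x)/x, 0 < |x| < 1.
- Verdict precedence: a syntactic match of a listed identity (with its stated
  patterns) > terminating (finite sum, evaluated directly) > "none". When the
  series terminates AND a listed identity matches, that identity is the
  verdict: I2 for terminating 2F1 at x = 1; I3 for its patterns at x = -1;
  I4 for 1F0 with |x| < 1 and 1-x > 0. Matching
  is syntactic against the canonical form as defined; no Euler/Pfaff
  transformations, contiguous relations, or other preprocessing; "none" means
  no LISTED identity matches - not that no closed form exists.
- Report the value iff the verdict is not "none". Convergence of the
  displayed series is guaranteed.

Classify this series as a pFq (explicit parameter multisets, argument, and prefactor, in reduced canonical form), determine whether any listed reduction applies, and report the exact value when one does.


x = 1 here; the reduced form reads 2F1, upper {-11, \frac{5}{2}}, lower {-\frac{3}{4}}, C = \frac{11}{3}. Verdict (x = 1): the Chu-Vandermonde identity I2 applies (terminating 2F1 at x = 1 with n = 11, b = 5/2, c = -\frac{3}{4}). Sum: -\frac{14421}{91205}.

Key observation: x = 1 and the expanded ratio factors over Q; C = 11/3, x = 1, roots give parameters.
Ratio: r(k) = 1 * (k-11) (k+\frac{5}{2}) / [(k-\frac{3}{4}) (k+1)] - poly over poly, x = 1 from leading terms; C = \frac{11}{3} at k = 0.


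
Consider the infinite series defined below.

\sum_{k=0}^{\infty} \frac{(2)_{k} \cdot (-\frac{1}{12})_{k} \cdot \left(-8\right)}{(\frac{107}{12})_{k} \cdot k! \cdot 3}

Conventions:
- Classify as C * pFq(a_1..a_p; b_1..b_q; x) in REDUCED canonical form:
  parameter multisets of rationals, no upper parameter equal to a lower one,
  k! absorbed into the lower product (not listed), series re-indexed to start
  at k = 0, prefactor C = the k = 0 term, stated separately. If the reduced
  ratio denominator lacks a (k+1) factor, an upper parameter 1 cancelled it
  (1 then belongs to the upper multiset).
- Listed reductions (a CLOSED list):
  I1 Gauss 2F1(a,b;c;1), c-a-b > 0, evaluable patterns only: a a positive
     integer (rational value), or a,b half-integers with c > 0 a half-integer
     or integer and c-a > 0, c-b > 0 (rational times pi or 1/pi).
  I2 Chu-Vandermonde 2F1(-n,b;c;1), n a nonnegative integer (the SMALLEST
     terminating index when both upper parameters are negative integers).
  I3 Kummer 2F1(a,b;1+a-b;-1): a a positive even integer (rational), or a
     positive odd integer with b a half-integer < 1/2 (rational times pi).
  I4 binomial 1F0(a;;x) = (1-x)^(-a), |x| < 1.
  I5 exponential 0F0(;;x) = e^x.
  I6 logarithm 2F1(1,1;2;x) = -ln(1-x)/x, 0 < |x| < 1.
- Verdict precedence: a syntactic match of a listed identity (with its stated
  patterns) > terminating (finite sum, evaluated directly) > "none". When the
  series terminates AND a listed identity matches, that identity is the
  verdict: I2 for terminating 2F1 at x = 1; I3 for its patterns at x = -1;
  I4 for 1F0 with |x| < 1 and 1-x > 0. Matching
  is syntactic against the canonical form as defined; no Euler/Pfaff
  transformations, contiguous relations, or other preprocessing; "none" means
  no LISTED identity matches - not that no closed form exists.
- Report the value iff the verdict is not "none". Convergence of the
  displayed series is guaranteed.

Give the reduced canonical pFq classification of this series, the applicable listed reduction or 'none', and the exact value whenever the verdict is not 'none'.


x = 1 here; the reduced form reads 2F1, upper {-\frac{1}{12}, 2}, lower {\frac{107}{12}}, C = -\frac{8}{3}. Verdict: Gauss's theorem (I1) applies (x = 1: the Gamma ratio telescopes since c-a-b = 7 > 0 and a = 2 in Z>0). Hence: -\frac{7885}{3024}.

First insight: t_0 being -\frac{8}{3}, the constant factors (prefactor -8/3) combine into one prefactor.
Step ratio: r(k) = 1 * (k-\frac{1}{12}) (k+2) / [(k+\frac{107}{12}) (k+1)] ; factor over Q: parameters, x = 1, and C = -\frac{8}{3}.


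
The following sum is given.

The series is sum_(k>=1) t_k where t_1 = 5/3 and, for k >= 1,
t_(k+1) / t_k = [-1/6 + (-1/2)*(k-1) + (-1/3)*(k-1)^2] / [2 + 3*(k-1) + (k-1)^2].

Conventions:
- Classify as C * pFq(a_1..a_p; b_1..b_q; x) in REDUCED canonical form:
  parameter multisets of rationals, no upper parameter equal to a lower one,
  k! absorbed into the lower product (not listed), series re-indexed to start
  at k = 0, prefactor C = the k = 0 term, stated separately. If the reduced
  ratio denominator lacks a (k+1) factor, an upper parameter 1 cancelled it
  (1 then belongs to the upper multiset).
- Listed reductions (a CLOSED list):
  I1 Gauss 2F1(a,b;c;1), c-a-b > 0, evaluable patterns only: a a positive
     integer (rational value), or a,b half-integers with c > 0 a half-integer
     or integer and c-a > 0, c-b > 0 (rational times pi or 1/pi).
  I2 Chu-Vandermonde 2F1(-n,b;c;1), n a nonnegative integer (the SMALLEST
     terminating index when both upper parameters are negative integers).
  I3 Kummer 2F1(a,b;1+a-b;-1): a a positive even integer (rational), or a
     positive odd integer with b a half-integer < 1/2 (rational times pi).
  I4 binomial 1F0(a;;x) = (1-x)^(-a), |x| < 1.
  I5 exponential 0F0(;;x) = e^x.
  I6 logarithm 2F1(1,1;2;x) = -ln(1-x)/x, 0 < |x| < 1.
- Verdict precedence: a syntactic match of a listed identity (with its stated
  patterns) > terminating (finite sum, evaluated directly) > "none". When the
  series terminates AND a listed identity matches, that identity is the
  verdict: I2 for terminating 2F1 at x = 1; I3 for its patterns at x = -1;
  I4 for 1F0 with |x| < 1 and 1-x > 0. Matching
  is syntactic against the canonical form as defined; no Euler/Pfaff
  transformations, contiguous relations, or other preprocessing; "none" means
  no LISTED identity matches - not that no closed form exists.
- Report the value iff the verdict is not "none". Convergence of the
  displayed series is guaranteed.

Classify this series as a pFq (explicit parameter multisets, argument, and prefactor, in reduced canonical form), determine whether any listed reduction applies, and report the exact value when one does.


First insight: t_0 being 5/3, factor the ratio over Q (prefactor 5/3): negated roots = parameters.
Consecutive-term ratio: r(k) = (-1/3) * (k+1/2) (k+1) / [(k+2) (k+1)] ; factor over Q: parameters, x = (-1/3), and C = 5/3.

At argument -1/3: a 2F1 with upper {1/2, 1}, lower {2}, scaled by C = 5/3. Verdict: none (x = -1/3): each listed identity misses the multisets {1/2, 1} ; {2}.


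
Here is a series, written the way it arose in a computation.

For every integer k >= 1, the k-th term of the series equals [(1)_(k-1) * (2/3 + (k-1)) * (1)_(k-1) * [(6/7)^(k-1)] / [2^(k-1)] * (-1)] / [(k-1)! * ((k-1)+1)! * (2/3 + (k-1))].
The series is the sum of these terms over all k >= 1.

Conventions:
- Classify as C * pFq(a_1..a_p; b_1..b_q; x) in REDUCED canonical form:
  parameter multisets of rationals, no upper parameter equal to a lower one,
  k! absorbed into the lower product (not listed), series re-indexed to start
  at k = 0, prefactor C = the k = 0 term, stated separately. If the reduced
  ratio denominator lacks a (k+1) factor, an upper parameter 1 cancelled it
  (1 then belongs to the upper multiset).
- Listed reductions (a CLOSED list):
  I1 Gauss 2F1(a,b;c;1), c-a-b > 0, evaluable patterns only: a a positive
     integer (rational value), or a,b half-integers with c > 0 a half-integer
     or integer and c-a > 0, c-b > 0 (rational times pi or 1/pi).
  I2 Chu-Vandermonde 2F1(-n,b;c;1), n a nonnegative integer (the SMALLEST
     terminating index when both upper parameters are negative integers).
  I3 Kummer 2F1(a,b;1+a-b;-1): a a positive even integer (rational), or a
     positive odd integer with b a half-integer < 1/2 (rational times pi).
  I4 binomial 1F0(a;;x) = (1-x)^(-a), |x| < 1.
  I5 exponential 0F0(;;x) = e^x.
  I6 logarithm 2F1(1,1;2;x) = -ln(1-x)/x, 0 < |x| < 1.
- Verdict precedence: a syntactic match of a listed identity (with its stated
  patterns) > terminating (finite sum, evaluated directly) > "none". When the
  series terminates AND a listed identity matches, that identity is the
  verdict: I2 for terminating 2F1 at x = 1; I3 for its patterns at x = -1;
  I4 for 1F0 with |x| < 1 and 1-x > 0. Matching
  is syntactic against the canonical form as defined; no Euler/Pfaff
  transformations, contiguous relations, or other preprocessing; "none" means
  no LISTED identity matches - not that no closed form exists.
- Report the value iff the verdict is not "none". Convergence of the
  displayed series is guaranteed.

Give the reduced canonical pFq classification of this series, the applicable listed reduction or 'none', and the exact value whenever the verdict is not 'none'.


Reduced: x = 3/7, 2F1, upper = {1, 1}, lower = {2}, C = -1. Verdict: the logarithmic series (I6) applies (the logarithm: parameters (1,1;2), x = 3/7). Value: (7/3) * ln(4/7).

The tell: t_0 being -1, the denominator's factorial ratio (C = -1) is a lower Pochhammer.
Consecutive-term ratio: r(k) = (3/7) * (k+1) (k+1) / [(k+2) (k+1)] - rational in k. x = (3/7); t_0 = -1; negate the roots.


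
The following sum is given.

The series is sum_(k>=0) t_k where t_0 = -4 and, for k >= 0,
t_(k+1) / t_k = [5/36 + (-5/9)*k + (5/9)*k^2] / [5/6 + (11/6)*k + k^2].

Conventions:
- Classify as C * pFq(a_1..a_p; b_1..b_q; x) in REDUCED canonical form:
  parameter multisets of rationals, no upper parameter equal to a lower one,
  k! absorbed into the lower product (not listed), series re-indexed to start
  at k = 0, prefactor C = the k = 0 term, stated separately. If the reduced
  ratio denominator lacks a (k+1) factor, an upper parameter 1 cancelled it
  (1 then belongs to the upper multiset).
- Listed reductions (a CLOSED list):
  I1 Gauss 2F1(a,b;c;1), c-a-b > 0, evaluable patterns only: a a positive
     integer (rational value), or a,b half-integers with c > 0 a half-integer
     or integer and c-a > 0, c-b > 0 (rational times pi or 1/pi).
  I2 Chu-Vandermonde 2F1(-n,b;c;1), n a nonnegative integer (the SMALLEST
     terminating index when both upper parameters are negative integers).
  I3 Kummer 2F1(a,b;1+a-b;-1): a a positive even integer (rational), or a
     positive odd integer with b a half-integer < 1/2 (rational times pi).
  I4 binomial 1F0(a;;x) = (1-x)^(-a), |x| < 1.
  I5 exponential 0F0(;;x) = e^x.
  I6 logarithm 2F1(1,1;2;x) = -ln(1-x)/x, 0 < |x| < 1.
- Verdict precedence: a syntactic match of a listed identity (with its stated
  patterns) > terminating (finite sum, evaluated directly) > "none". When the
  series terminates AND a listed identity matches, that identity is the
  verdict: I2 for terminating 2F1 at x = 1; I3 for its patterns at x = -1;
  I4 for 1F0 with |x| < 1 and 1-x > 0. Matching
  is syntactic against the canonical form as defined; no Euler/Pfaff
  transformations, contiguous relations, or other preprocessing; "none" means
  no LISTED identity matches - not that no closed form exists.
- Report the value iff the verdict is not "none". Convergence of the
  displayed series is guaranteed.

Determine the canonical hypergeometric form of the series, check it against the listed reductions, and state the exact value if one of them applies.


Prefactor -4, argument 5/9: 2F1 with upper {-1/2, -1/2} over lower {5/6}. Verdict: none. A 2F1 with upper {-1/2, -1/2} fits none of I1-I6 at x = 5/9; the sum runs forever.

Key step: with t_0 = -4, factor the ratio over Q (C = -4, x = 5/9): negated roots = parameters.
Consecutive-term ratio: r(k) = (5/9) * (k-1/2) (k-1/2) / [(k+5/6) (k+1)] - rational in k, leading ratio (5/9); with t_0 = -4, classification follows.


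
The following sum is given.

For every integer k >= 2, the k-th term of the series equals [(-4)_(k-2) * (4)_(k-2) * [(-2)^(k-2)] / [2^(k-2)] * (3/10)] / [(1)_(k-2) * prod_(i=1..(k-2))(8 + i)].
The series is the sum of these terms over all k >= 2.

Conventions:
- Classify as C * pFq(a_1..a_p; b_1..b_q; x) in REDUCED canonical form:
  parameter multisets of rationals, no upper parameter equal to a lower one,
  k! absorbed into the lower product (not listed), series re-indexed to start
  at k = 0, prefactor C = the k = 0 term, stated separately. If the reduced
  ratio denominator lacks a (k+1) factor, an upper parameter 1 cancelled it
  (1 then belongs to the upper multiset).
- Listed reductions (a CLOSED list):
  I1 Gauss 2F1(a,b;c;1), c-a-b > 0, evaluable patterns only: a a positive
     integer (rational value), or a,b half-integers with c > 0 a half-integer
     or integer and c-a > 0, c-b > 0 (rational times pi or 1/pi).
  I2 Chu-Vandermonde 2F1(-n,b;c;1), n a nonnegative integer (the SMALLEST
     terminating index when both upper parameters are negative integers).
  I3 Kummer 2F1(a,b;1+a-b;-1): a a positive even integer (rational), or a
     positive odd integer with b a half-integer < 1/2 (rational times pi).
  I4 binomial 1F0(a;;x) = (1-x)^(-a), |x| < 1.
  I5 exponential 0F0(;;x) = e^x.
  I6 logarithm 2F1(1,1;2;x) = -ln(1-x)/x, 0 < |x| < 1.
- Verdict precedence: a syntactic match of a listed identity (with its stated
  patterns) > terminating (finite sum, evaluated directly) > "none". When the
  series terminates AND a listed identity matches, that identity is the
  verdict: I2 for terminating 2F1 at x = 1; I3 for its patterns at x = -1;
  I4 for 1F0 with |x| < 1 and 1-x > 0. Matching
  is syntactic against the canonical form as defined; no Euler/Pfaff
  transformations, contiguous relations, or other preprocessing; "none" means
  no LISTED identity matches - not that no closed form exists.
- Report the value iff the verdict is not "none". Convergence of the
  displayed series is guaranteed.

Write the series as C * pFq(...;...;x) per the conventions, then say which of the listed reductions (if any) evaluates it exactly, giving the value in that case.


At argument -1: a 2F1 with upper {-4, 4}, lower {9}, scaled by C = 3/10. Verdict (x = -1): Kummer's theorem (I3) applies (x = -1; c = 9 equals 1+a-b for upper {-4, 4}: listed pattern). Its exact value is 7/5.

Structural cue: with t_0 = 3/10, the two k-th powers (C = 3/10, x = -1) combine into one argument.
Term ratio: r(k) = (-1) * (k-4) (k+4) / [(k+9) (k+1)] - rational in k, leading ratio (-1); with t_0 = 3/10, classification follows.


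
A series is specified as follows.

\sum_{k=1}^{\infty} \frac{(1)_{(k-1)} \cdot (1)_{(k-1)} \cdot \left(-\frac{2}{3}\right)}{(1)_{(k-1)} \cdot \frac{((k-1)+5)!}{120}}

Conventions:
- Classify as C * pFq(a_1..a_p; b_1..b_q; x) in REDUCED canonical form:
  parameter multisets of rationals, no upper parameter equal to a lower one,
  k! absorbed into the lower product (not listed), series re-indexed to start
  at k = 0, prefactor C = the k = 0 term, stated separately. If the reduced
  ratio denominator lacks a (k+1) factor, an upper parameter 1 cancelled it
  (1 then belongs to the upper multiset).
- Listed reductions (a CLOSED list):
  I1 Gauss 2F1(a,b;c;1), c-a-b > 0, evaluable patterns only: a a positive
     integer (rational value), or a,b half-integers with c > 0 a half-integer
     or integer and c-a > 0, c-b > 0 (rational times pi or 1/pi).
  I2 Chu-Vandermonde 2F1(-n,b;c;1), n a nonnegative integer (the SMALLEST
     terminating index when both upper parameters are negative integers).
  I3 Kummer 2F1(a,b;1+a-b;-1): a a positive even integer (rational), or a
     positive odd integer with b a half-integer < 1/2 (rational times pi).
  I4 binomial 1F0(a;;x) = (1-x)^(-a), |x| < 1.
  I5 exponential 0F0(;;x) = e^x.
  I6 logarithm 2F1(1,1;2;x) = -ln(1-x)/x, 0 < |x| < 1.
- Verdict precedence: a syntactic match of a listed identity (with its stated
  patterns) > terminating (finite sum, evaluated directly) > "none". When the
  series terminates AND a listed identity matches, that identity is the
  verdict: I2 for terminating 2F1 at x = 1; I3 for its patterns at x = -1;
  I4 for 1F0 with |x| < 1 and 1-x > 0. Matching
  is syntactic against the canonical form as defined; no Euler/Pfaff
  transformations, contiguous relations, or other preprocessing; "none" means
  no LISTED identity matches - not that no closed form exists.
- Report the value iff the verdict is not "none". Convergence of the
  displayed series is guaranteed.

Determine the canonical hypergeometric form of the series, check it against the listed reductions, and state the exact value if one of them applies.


With C = -\frac{2}{3}: the canonical form is 2F1(1, 1; 6; 1). Verdict (x = 1): the Gauss summation I1 applies (x = 1: the Gamma ratio telescopes since c-a-b = 4 > 0 and a = 1 in Z>0). Its exact value is -\frac{5}{6}.

Key step: t_0 being -\frac{2}{3}, (1)_k (C = -2/3, x = 1) is k! itself.
Step ratio: r(k) = 1 * (k+1) (k+1) / [(k+6) (k+1)] - poly over poly, x = 1 from leading terms; C = -\frac{2}{3} at k = 0.


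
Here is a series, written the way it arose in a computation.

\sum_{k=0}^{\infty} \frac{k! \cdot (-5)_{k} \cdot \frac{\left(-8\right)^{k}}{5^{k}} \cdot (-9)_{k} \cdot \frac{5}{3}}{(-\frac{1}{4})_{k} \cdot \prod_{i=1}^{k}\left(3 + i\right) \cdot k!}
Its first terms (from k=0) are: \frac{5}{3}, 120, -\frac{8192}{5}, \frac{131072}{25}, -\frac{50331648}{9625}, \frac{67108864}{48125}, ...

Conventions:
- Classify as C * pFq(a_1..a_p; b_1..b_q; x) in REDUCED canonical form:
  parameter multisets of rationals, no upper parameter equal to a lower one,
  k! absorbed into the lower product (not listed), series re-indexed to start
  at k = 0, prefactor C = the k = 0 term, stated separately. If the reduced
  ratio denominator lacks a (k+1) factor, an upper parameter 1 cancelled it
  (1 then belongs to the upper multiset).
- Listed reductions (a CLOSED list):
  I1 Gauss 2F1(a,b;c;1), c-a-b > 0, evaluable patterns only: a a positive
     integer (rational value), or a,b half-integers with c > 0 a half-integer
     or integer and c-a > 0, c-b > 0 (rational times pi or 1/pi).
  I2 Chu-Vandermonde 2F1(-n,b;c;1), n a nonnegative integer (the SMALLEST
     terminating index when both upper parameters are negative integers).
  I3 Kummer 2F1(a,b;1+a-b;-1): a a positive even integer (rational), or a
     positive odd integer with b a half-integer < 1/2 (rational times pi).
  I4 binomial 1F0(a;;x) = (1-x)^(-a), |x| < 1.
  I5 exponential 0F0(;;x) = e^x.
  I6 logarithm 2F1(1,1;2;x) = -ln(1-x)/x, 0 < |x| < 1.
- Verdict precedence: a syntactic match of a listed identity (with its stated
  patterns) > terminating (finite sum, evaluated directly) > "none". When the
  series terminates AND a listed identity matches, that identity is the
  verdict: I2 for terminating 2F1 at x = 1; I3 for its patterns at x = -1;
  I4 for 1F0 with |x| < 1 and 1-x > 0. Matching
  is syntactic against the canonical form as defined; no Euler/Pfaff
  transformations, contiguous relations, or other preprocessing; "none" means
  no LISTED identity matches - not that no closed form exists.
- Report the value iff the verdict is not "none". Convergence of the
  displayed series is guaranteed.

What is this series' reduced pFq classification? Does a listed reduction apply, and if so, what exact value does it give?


Classification (C = \frac{5}{3}): 3F2 with upper {-9, -5, 1}, lower {-\frac{1}{4}, 4}, argument x = -\frac{8}{5}. Verdict: terminating - the sum ends at index 5 because -5 is a negative integer; exact evaluation follows. Exact value: -\frac{1425973}{13125}.

Key step: t_0 being \frac{5}{3}, the factorial ratio (prefactor 5/3) (k+a-1)!/(a-1)! is a rising factorial (a)_k.
Term ratio: r(k) = -\frac{8}{5} * (k-9) (k-5) (k+1) / [(k-\frac{1}{4}) (k+4) (k+1)] - rational in k, leading ratio -\frac{8}{5}; with t_0 = \frac{5}{3}, classification follows.


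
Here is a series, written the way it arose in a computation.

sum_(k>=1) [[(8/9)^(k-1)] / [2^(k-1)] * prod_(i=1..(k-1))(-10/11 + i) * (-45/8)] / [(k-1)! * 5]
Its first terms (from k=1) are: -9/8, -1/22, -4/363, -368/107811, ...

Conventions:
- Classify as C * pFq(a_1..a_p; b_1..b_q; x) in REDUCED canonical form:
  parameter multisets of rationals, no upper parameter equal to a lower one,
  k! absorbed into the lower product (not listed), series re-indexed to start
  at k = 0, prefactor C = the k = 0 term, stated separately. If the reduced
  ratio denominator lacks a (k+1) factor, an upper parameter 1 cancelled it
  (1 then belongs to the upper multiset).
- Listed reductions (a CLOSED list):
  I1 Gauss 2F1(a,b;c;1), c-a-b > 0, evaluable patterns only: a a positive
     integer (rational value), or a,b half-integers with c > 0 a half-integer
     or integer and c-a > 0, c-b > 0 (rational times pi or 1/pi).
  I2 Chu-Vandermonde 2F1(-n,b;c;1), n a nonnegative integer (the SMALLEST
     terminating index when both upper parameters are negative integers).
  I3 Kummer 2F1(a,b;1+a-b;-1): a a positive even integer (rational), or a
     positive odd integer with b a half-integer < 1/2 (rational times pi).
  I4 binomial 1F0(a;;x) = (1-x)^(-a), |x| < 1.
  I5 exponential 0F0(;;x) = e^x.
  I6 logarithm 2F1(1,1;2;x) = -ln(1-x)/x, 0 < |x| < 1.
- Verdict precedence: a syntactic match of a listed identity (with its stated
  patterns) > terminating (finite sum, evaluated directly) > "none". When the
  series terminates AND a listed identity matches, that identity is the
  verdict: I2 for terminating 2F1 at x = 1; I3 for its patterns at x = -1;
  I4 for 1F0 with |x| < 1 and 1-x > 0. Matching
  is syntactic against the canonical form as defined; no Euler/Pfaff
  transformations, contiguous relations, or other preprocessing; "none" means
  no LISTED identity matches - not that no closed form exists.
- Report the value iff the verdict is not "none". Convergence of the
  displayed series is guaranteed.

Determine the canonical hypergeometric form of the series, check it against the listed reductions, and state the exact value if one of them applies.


This is -9/8 * 1F0(1/11; -; 4/9) in reduced canonical form. Verdict: this is the binomial series (I4) (the 1F0 binomial series: exponent -1/11, x = 4/9). Value: (-9/8) * (5/9)^(-1/11).

Key step: t_0 being -9/8, the running product (prefactor -9/8) telescopes to a rising factorial.
Step ratio: r(k) = (4/9) * (k+1/11) / [(k+1)] ; factor over Q: parameters, x = (4/9), and C = -9/8.


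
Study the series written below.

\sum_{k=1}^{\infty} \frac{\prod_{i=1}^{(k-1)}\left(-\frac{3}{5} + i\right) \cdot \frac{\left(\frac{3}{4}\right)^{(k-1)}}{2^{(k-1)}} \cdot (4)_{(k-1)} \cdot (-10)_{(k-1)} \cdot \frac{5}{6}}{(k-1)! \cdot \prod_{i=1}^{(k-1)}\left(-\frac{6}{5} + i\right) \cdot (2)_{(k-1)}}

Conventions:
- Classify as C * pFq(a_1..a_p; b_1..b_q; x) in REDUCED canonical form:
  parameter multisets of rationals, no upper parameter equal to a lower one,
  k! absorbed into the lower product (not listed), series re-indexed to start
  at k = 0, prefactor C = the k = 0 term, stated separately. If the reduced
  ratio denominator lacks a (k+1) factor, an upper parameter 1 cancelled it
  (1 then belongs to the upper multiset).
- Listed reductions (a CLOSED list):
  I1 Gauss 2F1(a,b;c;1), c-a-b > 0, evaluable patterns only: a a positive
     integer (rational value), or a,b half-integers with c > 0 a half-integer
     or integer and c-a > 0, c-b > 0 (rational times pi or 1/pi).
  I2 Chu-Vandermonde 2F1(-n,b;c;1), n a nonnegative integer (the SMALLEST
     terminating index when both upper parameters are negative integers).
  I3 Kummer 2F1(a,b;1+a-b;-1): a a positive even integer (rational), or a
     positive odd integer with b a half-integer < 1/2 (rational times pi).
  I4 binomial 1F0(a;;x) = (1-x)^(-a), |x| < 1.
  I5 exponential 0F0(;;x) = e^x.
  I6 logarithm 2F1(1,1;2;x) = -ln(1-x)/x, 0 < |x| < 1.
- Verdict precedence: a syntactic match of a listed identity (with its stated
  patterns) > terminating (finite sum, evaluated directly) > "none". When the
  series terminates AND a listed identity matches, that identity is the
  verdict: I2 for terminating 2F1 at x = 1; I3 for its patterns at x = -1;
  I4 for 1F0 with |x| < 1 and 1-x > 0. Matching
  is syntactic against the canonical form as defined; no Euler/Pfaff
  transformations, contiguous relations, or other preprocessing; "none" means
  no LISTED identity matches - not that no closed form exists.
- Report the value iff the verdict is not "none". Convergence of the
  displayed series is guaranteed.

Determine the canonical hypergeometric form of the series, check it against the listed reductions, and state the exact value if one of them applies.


At argument \frac{3}{8}: a 3F2 with upper {-10, \frac{2}{5}, 4}, lower {-\frac{1}{5}, 2}, scaled by C = \frac{5}{6}. Verdict: terminating - upper parameter -10 makes this a finite sum (last index 10), evaluated exactly. Value: \frac{5154575846785}{11536819027968}.

Key observation: t_0 = \frac{5}{6} here, and the running product (prefactor 5/6) telescopes to a rising factorial.
Adjacent-term ratio: r(k) = \frac{3}{8} * (k-10) (k+\frac{2}{5}) (k+4) / [(k-\frac{1}{5}) (k+2) (k+1)] - rational; roots negated = parameters, x = \frac{3}{8}, C = \frac{5}{6}.


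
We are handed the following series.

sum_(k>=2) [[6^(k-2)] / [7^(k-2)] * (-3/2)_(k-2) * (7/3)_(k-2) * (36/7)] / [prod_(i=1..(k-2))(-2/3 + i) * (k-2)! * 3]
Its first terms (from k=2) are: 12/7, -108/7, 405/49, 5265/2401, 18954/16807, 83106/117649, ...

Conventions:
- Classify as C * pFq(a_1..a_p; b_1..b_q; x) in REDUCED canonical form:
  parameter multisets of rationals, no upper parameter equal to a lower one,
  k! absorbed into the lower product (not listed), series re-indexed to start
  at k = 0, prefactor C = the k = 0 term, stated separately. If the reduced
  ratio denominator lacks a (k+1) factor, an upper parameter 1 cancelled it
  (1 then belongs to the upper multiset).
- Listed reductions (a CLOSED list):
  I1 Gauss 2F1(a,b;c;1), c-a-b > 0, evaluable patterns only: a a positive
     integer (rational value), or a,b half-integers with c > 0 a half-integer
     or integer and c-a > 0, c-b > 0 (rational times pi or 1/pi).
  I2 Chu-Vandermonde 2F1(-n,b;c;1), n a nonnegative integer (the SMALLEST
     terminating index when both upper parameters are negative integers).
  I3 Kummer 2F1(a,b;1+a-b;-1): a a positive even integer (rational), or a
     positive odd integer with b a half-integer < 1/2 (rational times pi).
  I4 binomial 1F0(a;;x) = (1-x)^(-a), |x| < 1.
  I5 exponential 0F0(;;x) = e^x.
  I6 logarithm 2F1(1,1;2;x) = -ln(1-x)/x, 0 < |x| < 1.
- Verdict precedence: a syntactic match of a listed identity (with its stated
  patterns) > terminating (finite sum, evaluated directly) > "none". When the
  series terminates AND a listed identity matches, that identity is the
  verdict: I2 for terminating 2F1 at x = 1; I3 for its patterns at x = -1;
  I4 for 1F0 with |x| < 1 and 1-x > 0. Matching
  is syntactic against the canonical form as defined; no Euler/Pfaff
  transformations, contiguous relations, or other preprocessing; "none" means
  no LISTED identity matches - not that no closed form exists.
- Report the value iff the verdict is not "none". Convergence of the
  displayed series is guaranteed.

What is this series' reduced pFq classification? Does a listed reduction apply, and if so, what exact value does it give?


With C = 12/7: the canonical form is 2F1(-3/2, 7/3; 1/3; 6/7). Verdict: none (x = 6/7): each listed identity misses the multisets {-3/2, 7/3} ; {1/3}.

First insight: with t_0 = 12/7, the lower running product (C = 12/7) is a rising factorial.
Term ratio: r(k) = (6/7) * (k-3/2) (k+7/3) / [(k+1/3) (k+1)] - poly over poly, x = (6/7) from leading terms; C = 12/7 at k = 0.


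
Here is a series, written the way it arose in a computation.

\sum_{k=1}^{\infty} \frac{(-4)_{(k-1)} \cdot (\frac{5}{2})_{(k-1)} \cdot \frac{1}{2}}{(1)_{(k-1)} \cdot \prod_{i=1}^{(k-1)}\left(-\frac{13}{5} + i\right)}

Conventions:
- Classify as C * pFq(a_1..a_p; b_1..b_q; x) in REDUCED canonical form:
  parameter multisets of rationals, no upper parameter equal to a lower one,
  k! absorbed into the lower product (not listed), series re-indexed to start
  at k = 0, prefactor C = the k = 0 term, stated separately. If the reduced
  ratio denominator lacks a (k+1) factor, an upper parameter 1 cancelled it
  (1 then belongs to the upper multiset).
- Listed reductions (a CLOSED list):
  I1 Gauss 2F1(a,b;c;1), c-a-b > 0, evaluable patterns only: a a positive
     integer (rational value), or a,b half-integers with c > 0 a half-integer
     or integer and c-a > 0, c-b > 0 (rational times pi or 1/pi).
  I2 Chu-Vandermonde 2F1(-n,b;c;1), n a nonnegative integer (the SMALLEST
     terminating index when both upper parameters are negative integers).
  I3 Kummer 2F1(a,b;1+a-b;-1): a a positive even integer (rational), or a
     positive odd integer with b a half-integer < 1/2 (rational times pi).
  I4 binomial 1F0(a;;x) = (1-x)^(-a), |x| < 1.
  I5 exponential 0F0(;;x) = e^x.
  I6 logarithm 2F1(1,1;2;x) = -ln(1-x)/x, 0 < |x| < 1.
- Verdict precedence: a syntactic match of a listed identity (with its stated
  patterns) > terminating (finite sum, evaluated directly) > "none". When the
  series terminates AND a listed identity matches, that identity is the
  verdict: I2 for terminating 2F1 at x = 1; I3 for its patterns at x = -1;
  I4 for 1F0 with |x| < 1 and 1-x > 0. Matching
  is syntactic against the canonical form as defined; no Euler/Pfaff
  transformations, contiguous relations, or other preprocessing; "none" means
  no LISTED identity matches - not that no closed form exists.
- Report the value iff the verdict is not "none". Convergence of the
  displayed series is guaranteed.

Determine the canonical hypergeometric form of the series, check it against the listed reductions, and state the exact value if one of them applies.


The tell: x = 1 and (1)_k (C = 1/2, x = 1) is k! itself.
Adjacent-term ratio: r(k) = 1 * (k-4) (k+\frac{5}{2}) / [(k-\frac{8}{5}) (k+1)] - rational; roots negated = parameters, x = 1, C = \frac{1}{2}.

Canonical form: C = \frac{1}{2} times 2F1 with upper {-4, \frac{5}{2}}, lower {-\frac{8}{5}}, x = 1. Verdict: Chu-Vandermonde (I2) matches (terminating 2F1 at x = 1 with n = 4, b = 5/2, c = -\frac{8}{5}). Sum: \frac{13981}{512}.


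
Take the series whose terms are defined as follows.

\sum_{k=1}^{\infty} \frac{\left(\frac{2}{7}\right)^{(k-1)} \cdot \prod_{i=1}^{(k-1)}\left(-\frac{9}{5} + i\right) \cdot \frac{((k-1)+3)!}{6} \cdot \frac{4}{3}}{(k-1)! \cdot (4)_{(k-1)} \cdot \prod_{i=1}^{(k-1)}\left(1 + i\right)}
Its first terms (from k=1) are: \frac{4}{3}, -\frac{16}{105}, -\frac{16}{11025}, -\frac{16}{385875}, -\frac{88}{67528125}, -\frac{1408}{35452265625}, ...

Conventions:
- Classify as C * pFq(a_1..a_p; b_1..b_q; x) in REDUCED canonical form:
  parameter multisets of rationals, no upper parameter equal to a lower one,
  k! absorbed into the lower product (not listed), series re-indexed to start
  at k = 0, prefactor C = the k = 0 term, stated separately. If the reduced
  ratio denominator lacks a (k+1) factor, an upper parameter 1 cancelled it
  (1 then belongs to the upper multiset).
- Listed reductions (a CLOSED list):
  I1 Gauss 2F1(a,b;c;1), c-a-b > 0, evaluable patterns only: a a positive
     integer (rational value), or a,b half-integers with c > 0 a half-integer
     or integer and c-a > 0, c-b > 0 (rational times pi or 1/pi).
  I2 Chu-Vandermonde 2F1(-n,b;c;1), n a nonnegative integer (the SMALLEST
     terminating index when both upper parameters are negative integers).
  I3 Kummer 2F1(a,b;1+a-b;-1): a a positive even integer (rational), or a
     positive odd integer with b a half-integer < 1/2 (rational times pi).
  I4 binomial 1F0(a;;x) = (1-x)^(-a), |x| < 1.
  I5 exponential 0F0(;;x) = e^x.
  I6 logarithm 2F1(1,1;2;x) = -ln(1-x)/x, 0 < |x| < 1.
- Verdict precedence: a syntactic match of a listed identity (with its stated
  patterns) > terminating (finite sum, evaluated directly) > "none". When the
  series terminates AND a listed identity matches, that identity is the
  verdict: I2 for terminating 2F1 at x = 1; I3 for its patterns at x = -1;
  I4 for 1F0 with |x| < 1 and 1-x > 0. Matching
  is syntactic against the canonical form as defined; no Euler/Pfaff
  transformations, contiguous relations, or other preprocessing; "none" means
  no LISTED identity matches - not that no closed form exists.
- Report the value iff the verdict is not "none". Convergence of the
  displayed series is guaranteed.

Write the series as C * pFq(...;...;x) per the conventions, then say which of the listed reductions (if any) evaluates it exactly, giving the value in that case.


x = \frac{2}{7} here; the reduced form reads 1F1, upper {-\frac{4}{5}}, lower {2}, C = \frac{4}{3}. Verdict: no listed reduction: x = \frac{2}{7} and upper {-\frac{4}{5}} fail every I1-I6 pattern.

Key step: t_0 being \frac{4}{3}, the lower running product (prefactor 4/3) is a rising factorial.
Term ratio: r(k) = \frac{2}{7} * (k-\frac{4}{5}) / [(k+2) (k+1)] - rational in k, leading ratio \frac{2}{7}; with t_0 = \frac{4}{3}, classification follows.


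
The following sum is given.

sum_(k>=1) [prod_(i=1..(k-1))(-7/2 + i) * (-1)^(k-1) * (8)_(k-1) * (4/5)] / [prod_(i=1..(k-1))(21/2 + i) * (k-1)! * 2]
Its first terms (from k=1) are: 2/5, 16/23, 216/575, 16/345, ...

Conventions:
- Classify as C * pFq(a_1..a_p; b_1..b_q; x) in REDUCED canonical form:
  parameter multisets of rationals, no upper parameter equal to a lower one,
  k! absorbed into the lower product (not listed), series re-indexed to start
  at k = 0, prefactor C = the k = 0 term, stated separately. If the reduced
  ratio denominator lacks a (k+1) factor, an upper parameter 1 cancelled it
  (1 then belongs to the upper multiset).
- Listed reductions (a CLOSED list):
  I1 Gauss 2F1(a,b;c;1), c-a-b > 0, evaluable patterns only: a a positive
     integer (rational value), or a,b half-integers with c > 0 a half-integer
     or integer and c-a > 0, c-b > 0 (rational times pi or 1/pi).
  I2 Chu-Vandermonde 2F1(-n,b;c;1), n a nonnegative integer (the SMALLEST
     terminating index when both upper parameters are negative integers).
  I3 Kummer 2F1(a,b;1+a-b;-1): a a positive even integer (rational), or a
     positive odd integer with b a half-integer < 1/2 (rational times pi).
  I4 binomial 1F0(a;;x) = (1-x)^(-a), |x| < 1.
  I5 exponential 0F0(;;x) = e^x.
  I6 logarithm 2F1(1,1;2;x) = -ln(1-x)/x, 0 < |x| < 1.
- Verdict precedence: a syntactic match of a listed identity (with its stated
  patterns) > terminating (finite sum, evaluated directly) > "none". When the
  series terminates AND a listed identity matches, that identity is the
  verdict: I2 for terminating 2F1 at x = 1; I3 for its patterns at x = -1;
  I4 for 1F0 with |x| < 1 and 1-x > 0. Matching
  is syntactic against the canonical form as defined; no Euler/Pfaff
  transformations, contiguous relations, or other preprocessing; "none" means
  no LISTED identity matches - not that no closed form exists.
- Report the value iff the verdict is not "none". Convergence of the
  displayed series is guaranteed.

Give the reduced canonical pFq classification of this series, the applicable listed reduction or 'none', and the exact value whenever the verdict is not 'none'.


At argument -1: a 2F1 with upper {-5/2, 8}, lower {23/2}, scaled by C = 2/5. Verdict at x = -1: the Kummer evaluation I3 matches (x = -1; c = 23/2 equals 1+a-b for upper {-5/2, 8}: listed pattern). Exact value: 969/640.

Key step: t_0 = 2/5 here, and the lower running product (C = 2/5, x = -1) is a rising factorial.
Step ratio: r(k) = (-1) * (k-5/2) (k+8) / [(k+23/2) (k+1)] - rational in k. x = (-1); t_0 = 2/5; negate the roots.
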